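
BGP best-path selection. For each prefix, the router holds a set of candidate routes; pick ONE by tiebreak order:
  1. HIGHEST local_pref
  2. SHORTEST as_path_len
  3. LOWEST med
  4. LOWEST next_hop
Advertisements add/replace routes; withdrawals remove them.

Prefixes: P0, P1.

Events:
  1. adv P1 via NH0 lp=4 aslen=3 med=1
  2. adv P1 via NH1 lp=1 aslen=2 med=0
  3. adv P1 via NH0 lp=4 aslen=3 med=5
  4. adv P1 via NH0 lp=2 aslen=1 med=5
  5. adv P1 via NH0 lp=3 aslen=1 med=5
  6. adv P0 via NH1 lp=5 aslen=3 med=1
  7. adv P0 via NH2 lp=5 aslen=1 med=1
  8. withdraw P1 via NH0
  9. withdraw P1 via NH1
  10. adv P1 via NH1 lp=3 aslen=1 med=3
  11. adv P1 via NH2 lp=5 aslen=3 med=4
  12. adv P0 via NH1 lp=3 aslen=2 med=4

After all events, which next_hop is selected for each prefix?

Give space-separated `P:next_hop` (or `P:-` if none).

Answer: P0:NH2 P1:NH2

Derivation:
Op 1: best P0=- P1=NH0
Op 2: best P0=- P1=NH0
Op 3: best P0=- P1=NH0
Op 4: best P0=- P1=NH0
Op 5: best P0=- P1=NH0
Op 6: best P0=NH1 P1=NH0
Op 7: best P0=NH2 P1=NH0
Op 8: best P0=NH2 P1=NH1
Op 9: best P0=NH2 P1=-
Op 10: best P0=NH2 P1=NH1
Op 11: best P0=NH2 P1=NH2
Op 12: best P0=NH2 P1=NH2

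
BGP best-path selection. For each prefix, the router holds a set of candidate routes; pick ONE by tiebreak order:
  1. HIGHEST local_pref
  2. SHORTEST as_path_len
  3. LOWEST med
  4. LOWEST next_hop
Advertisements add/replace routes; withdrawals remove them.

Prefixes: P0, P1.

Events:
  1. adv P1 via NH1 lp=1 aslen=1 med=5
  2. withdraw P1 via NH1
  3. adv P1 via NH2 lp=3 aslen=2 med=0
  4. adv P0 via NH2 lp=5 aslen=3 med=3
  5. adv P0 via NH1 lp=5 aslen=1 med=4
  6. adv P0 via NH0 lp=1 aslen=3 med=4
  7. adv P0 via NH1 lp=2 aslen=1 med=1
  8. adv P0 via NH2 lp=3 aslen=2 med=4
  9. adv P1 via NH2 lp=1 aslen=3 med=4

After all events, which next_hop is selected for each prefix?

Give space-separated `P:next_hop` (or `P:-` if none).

Answer: P0:NH2 P1:NH2

Derivation:
Op 1: best P0=- P1=NH1
Op 2: best P0=- P1=-
Op 3: best P0=- P1=NH2
Op 4: best P0=NH2 P1=NH2
Op 5: best P0=NH1 P1=NH2
Op 6: best P0=NH1 P1=NH2
Op 7: best P0=NH2 P1=NH2
Op 8: best P0=NH2 P1=NH2
Op 9: best P0=NH2 P1=NH2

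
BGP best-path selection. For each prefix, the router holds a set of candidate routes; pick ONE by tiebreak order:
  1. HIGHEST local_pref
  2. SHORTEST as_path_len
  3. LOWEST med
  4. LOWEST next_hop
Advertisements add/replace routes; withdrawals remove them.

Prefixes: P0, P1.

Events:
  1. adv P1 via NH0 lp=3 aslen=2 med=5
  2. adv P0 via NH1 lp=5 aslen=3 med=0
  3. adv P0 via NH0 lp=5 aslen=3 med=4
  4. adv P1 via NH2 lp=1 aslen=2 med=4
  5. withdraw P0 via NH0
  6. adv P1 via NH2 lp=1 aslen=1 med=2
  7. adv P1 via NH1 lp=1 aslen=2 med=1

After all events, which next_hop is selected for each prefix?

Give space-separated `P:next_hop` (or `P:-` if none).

Answer: P0:NH1 P1:NH0

Derivation:
Op 1: best P0=- P1=NH0
Op 2: best P0=NH1 P1=NH0
Op 3: best P0=NH1 P1=NH0
Op 4: best P0=NH1 P1=NH0
Op 5: best P0=NH1 P1=NH0
Op 6: best P0=NH1 P1=NH0
Op 7: best P0=NH1 P1=NH0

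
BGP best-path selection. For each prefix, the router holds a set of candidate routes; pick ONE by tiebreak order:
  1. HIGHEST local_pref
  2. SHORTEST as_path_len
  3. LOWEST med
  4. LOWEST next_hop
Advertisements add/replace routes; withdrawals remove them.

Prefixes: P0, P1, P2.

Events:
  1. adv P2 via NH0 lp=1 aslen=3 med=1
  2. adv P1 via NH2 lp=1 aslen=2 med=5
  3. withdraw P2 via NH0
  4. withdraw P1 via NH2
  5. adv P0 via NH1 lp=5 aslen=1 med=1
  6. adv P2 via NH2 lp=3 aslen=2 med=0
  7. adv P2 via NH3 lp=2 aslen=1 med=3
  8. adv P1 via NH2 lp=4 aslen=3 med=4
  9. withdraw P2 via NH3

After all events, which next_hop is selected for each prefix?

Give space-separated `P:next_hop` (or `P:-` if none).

Answer: P0:NH1 P1:NH2 P2:NH2

Derivation:
Op 1: best P0=- P1=- P2=NH0
Op 2: best P0=- P1=NH2 P2=NH0
Op 3: best P0=- P1=NH2 P2=-
Op 4: best P0=- P1=- P2=-
Op 5: best P0=NH1 P1=- P2=-
Op 6: best P0=NH1 P1=- P2=NH2
Op 7: best P0=NH1 P1=- P2=NH2
Op 8: best P0=NH1 P1=NH2 P2=NH2
Op 9: best P0=NH1 P1=NH2 P2=NH2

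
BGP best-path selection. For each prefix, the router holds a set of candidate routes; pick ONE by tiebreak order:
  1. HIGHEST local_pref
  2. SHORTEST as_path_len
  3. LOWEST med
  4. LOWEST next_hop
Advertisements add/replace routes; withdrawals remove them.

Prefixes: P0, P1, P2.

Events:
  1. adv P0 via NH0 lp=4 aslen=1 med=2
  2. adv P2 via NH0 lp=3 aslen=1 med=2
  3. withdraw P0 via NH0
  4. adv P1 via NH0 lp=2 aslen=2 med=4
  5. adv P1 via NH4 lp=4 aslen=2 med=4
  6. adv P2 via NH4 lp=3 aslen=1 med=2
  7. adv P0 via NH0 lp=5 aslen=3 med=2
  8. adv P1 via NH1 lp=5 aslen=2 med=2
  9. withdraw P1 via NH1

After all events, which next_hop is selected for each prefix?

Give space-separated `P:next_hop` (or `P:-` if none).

Op 1: best P0=NH0 P1=- P2=-
Op 2: best P0=NH0 P1=- P2=NH0
Op 3: best P0=- P1=- P2=NH0
Op 4: best P0=- P1=NH0 P2=NH0
Op 5: best P0=- P1=NH4 P2=NH0
Op 6: best P0=- P1=NH4 P2=NH0
Op 7: best P0=NH0 P1=NH4 P2=NH0
Op 8: best P0=NH0 P1=NH1 P2=NH0
Op 9: best P0=NH0 P1=NH4 P2=NH0

Answer: P0:NH0 P1:NH4 P2:NH0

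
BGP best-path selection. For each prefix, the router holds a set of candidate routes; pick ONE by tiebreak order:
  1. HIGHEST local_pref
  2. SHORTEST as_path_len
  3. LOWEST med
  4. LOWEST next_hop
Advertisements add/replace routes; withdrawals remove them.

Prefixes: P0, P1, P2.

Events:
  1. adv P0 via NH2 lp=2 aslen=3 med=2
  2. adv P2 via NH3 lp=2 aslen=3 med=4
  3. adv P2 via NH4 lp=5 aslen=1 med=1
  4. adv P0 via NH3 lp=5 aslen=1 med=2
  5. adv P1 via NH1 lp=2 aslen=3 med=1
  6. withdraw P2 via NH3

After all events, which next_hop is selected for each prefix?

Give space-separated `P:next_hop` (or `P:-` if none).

Op 1: best P0=NH2 P1=- P2=-
Op 2: best P0=NH2 P1=- P2=NH3
Op 3: best P0=NH2 P1=- P2=NH4
Op 4: best P0=NH3 P1=- P2=NH4
Op 5: best P0=NH3 P1=NH1 P2=NH4
Op 6: best P0=NH3 P1=NH1 P2=NH4

Answer: P0:NH3 P1:NH1 P2:NH4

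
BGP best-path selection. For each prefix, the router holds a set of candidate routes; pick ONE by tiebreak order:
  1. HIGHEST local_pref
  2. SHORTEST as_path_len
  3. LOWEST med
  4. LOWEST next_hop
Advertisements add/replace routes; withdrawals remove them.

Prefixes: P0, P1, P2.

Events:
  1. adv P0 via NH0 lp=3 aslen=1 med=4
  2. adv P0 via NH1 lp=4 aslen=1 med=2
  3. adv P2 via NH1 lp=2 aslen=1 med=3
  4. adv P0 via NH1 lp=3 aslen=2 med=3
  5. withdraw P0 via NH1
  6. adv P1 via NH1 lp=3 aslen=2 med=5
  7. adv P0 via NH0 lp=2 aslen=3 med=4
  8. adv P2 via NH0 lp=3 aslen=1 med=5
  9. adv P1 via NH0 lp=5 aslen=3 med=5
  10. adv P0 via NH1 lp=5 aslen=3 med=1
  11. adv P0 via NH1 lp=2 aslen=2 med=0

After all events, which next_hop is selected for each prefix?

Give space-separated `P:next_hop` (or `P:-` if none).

Answer: P0:NH1 P1:NH0 P2:NH0

Derivation:
Op 1: best P0=NH0 P1=- P2=-
Op 2: best P0=NH1 P1=- P2=-
Op 3: best P0=NH1 P1=- P2=NH1
Op 4: best P0=NH0 P1=- P2=NH1
Op 5: best P0=NH0 P1=- P2=NH1
Op 6: best P0=NH0 P1=NH1 P2=NH1
Op 7: best P0=NH0 P1=NH1 P2=NH1
Op 8: best P0=NH0 P1=NH1 P2=NH0
Op 9: best P0=NH0 P1=NH0 P2=NH0
Op 10: best P0=NH1 P1=NH0 P2=NH0
Op 11: best P0=NH1 P1=NH0 P2=NH0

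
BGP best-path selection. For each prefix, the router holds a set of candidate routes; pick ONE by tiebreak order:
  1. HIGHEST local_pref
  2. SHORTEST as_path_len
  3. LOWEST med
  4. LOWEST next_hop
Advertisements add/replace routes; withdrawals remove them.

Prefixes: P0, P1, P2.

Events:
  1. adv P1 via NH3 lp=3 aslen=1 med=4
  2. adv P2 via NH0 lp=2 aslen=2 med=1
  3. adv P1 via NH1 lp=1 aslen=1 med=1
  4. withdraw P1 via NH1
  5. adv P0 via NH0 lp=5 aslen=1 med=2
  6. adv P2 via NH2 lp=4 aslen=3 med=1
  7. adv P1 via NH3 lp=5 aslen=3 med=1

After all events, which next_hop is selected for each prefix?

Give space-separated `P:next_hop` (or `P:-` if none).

Op 1: best P0=- P1=NH3 P2=-
Op 2: best P0=- P1=NH3 P2=NH0
Op 3: best P0=- P1=NH3 P2=NH0
Op 4: best P0=- P1=NH3 P2=NH0
Op 5: best P0=NH0 P1=NH3 P2=NH0
Op 6: best P0=NH0 P1=NH3 P2=NH2
Op 7: best P0=NH0 P1=NH3 P2=NH2

Answer: P0:NH0 P1:NH3 P2:NH2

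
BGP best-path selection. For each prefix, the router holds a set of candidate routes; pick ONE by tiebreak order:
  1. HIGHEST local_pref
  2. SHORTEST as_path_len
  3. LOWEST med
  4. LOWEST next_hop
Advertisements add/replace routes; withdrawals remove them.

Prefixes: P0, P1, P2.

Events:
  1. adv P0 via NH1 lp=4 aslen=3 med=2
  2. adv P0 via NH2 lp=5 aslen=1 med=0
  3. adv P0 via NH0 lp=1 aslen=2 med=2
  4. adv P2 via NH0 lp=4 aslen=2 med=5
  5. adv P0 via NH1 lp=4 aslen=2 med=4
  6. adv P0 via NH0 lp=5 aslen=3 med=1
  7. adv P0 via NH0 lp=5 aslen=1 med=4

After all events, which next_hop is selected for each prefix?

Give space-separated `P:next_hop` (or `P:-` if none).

Answer: P0:NH2 P1:- P2:NH0

Derivation:
Op 1: best P0=NH1 P1=- P2=-
Op 2: best P0=NH2 P1=- P2=-
Op 3: best P0=NH2 P1=- P2=-
Op 4: best P0=NH2 P1=- P2=NH0
Op 5: best P0=NH2 P1=- P2=NH0
Op 6: best P0=NH2 P1=- P2=NH0
Op 7: best P0=NH2 P1=- P2=NH0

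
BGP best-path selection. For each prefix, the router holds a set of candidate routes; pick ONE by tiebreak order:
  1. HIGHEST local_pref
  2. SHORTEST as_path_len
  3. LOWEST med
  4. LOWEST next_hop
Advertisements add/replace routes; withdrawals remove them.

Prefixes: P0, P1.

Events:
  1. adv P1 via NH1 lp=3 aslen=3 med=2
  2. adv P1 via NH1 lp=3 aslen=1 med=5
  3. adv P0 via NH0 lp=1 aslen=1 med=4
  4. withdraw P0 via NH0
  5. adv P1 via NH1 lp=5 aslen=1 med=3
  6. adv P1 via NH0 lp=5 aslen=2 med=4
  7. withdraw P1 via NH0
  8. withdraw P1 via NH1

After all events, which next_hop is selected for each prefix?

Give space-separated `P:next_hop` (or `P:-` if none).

Op 1: best P0=- P1=NH1
Op 2: best P0=- P1=NH1
Op 3: best P0=NH0 P1=NH1
Op 4: best P0=- P1=NH1
Op 5: best P0=- P1=NH1
Op 6: best P0=- P1=NH1
Op 7: best P0=- P1=NH1
Op 8: best P0=- P1=-

Answer: P0:- P1:-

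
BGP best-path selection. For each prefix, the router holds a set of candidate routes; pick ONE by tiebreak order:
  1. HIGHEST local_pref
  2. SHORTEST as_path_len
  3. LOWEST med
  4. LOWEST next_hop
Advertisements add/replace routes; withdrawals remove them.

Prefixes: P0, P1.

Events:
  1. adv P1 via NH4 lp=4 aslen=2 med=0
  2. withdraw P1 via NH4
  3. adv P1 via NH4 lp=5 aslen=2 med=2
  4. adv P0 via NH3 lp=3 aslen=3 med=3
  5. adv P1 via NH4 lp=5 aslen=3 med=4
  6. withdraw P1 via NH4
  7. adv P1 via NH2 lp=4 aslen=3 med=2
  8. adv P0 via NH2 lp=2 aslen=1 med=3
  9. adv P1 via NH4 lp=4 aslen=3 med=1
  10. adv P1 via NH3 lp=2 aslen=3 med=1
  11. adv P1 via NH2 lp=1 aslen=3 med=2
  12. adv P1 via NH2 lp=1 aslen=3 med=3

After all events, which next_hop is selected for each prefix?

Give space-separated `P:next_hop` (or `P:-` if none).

Op 1: best P0=- P1=NH4
Op 2: best P0=- P1=-
Op 3: best P0=- P1=NH4
Op 4: best P0=NH3 P1=NH4
Op 5: best P0=NH3 P1=NH4
Op 6: best P0=NH3 P1=-
Op 7: best P0=NH3 P1=NH2
Op 8: best P0=NH3 P1=NH2
Op 9: best P0=NH3 P1=NH4
Op 10: best P0=NH3 P1=NH4
Op 11: best P0=NH3 P1=NH4
Op 12: best P0=NH3 P1=NH4

Answer: P0:NH3 P1:NH4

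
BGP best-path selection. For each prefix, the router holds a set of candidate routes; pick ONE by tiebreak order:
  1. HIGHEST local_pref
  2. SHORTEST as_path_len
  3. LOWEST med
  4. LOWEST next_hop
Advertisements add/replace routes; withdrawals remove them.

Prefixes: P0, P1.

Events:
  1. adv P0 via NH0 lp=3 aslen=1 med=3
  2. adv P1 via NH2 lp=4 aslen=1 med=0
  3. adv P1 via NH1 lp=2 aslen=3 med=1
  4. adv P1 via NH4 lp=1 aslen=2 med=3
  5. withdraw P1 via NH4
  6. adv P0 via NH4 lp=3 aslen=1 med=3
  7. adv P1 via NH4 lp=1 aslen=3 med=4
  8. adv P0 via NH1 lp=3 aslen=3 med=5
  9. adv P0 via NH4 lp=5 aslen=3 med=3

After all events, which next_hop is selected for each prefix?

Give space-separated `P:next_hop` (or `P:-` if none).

Answer: P0:NH4 P1:NH2

Derivation:
Op 1: best P0=NH0 P1=-
Op 2: best P0=NH0 P1=NH2
Op 3: best P0=NH0 P1=NH2
Op 4: best P0=NH0 P1=NH2
Op 5: best P0=NH0 P1=NH2
Op 6: best P0=NH0 P1=NH2
Op 7: best P0=NH0 P1=NH2
Op 8: best P0=NH0 P1=NH2
Op 9: best P0=NH4 P1=NH2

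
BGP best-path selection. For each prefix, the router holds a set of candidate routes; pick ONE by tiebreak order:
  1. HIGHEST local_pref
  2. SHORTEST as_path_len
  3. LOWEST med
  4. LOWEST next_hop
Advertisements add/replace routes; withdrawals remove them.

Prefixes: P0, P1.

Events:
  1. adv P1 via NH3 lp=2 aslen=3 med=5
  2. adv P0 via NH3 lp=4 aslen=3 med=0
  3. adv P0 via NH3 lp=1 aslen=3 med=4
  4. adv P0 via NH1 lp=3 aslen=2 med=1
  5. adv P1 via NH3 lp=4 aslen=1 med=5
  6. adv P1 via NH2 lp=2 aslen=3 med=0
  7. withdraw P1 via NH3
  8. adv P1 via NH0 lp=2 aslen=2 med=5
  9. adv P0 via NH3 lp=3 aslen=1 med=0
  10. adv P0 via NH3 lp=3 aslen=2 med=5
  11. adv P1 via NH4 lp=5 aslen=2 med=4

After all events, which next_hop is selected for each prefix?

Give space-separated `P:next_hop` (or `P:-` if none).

Answer: P0:NH1 P1:NH4

Derivation:
Op 1: best P0=- P1=NH3
Op 2: best P0=NH3 P1=NH3
Op 3: best P0=NH3 P1=NH3
Op 4: best P0=NH1 P1=NH3
Op 5: best P0=NH1 P1=NH3
Op 6: best P0=NH1 P1=NH3
Op 7: best P0=NH1 P1=NH2
Op 8: best P0=NH1 P1=NH0
Op 9: best P0=NH3 P1=NH0
Op 10: best P0=NH1 P1=NH0
Op 11: best P0=NH1 P1=NH4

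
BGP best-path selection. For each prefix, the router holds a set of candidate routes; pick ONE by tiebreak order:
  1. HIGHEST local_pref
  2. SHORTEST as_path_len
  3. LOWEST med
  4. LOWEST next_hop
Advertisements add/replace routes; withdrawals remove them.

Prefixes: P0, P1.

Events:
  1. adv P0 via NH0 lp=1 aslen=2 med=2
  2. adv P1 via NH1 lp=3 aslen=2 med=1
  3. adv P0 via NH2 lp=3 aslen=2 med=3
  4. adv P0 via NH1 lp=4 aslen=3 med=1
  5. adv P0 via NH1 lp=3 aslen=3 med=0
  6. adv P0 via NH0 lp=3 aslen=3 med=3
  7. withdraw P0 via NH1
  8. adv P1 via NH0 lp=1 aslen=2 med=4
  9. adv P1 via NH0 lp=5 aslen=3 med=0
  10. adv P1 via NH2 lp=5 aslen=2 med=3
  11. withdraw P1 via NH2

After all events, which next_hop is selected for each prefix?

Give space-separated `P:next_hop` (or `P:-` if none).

Op 1: best P0=NH0 P1=-
Op 2: best P0=NH0 P1=NH1
Op 3: best P0=NH2 P1=NH1
Op 4: best P0=NH1 P1=NH1
Op 5: best P0=NH2 P1=NH1
Op 6: best P0=NH2 P1=NH1
Op 7: best P0=NH2 P1=NH1
Op 8: best P0=NH2 P1=NH1
Op 9: best P0=NH2 P1=NH0
Op 10: best P0=NH2 P1=NH2
Op 11: best P0=NH2 P1=NH0

Answer: P0:NH2 P1:NH0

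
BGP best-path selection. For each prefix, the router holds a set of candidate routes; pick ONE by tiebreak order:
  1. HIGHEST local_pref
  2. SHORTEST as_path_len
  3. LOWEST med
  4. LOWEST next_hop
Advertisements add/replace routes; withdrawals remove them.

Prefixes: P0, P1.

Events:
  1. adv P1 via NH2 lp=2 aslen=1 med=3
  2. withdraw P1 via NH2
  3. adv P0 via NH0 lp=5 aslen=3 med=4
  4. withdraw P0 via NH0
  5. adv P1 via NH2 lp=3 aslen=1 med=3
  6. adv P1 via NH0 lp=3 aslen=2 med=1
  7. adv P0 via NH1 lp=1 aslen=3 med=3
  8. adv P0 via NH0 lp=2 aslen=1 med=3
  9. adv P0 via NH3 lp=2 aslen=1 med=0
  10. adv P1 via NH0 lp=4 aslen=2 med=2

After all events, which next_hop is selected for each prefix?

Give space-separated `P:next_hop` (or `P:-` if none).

Op 1: best P0=- P1=NH2
Op 2: best P0=- P1=-
Op 3: best P0=NH0 P1=-
Op 4: best P0=- P1=-
Op 5: best P0=- P1=NH2
Op 6: best P0=- P1=NH2
Op 7: best P0=NH1 P1=NH2
Op 8: best P0=NH0 P1=NH2
Op 9: best P0=NH3 P1=NH2
Op 10: best P0=NH3 P1=NH0

Answer: P0:NH3 P1:NH0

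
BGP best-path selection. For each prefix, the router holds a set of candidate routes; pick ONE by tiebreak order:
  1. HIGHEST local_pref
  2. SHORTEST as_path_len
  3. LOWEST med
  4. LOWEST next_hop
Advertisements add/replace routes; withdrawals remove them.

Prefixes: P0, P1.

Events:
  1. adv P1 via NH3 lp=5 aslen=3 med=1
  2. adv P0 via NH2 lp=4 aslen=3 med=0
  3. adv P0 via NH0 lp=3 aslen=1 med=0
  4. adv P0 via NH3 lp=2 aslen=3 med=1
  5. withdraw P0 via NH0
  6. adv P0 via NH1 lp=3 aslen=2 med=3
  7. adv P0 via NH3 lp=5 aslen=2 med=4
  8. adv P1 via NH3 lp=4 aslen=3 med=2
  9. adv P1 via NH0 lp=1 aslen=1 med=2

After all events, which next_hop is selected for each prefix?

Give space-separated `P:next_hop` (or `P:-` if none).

Op 1: best P0=- P1=NH3
Op 2: best P0=NH2 P1=NH3
Op 3: best P0=NH2 P1=NH3
Op 4: best P0=NH2 P1=NH3
Op 5: best P0=NH2 P1=NH3
Op 6: best P0=NH2 P1=NH3
Op 7: best P0=NH3 P1=NH3
Op 8: best P0=NH3 P1=NH3
Op 9: best P0=NH3 P1=NH3

Answer: P0:NH3 P1:NH3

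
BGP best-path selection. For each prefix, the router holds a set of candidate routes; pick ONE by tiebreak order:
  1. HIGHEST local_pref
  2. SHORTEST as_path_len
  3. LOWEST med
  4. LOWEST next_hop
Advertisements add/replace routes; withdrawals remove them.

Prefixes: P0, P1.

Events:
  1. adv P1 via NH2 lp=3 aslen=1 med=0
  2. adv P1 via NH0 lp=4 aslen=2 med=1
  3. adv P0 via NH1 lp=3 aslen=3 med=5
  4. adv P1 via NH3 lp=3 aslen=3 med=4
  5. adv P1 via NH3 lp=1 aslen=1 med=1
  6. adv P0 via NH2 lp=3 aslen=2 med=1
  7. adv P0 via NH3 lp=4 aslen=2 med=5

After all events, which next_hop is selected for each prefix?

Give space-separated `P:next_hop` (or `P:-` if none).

Answer: P0:NH3 P1:NH0

Derivation:
Op 1: best P0=- P1=NH2
Op 2: best P0=- P1=NH0
Op 3: best P0=NH1 P1=NH0
Op 4: best P0=NH1 P1=NH0
Op 5: best P0=NH1 P1=NH0
Op 6: best P0=NH2 P1=NH0
Op 7: best P0=NH3 P1=NH0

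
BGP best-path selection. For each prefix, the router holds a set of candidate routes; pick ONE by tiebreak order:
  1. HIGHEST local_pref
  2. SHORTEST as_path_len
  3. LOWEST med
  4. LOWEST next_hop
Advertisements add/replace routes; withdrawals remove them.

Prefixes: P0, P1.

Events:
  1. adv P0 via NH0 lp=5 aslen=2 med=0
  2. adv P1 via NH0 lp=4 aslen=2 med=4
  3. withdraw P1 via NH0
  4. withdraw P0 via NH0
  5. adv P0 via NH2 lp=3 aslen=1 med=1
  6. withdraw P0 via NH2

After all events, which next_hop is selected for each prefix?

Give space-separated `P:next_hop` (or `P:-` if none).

Op 1: best P0=NH0 P1=-
Op 2: best P0=NH0 P1=NH0
Op 3: best P0=NH0 P1=-
Op 4: best P0=- P1=-
Op 5: best P0=NH2 P1=-
Op 6: best P0=- P1=-

Answer: P0:- P1:-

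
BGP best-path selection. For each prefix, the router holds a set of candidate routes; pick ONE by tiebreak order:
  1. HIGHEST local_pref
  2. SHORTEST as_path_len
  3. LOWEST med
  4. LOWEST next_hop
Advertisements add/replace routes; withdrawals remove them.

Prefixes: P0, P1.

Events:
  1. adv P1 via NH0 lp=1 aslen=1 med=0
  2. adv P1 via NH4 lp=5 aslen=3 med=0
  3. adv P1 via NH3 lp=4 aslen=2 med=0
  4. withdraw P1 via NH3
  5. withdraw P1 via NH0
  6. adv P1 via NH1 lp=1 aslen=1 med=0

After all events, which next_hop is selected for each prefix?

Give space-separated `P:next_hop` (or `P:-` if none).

Answer: P0:- P1:NH4

Derivation:
Op 1: best P0=- P1=NH0
Op 2: best P0=- P1=NH4
Op 3: best P0=- P1=NH4
Op 4: best P0=- P1=NH4
Op 5: best P0=- P1=NH4
Op 6: best P0=- P1=NH4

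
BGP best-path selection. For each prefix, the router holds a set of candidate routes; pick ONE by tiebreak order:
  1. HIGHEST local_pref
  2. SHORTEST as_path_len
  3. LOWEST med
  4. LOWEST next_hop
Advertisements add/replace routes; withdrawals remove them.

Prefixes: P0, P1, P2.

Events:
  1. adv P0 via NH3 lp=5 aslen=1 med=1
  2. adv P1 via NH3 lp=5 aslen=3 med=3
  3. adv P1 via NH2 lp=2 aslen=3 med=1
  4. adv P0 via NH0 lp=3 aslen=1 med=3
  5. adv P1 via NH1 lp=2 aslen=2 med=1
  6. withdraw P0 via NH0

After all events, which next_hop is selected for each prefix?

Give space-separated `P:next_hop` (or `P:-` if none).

Answer: P0:NH3 P1:NH3 P2:-

Derivation:
Op 1: best P0=NH3 P1=- P2=-
Op 2: best P0=NH3 P1=NH3 P2=-
Op 3: best P0=NH3 P1=NH3 P2=-
Op 4: best P0=NH3 P1=NH3 P2=-
Op 5: best P0=NH3 P1=NH3 P2=-
Op 6: best P0=NH3 P1=NH3 P2=-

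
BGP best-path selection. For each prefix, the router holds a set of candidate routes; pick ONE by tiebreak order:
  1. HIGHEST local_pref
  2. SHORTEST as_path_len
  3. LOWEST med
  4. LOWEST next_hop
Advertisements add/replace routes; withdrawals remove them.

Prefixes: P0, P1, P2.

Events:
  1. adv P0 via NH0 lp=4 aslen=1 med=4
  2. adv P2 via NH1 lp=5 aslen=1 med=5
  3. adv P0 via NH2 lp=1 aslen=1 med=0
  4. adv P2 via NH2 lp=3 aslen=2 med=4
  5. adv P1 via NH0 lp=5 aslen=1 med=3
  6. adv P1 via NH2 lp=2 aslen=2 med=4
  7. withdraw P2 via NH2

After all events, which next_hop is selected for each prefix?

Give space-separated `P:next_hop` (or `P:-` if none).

Answer: P0:NH0 P1:NH0 P2:NH1

Derivation:
Op 1: best P0=NH0 P1=- P2=-
Op 2: best P0=NH0 P1=- P2=NH1
Op 3: best P0=NH0 P1=- P2=NH1
Op 4: best P0=NH0 P1=- P2=NH1
Op 5: best P0=NH0 P1=NH0 P2=NH1
Op 6: best P0=NH0 P1=NH0 P2=NH1
Op 7: best P0=NH0 P1=NH0 P2=NH1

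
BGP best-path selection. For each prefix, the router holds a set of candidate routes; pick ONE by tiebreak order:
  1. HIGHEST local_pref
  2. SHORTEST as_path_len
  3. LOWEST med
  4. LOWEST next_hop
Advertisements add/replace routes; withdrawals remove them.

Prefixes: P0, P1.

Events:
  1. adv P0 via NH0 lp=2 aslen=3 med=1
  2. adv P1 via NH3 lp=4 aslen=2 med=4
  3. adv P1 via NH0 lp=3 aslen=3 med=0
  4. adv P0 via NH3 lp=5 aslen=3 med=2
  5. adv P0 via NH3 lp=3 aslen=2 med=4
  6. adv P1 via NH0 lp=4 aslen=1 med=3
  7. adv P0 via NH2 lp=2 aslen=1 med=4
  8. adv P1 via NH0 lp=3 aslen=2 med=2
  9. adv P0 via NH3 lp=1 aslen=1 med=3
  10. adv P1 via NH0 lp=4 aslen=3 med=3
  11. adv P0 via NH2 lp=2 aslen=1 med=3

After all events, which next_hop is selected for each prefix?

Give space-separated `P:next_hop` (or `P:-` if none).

Answer: P0:NH2 P1:NH3

Derivation:
Op 1: best P0=NH0 P1=-
Op 2: best P0=NH0 P1=NH3
Op 3: best P0=NH0 P1=NH3
Op 4: best P0=NH3 P1=NH3
Op 5: best P0=NH3 P1=NH3
Op 6: best P0=NH3 P1=NH0
Op 7: best P0=NH3 P1=NH0
Op 8: best P0=NH3 P1=NH3
Op 9: best P0=NH2 P1=NH3
Op 10: best P0=NH2 P1=NH3
Op 11: best P0=NH2 P1=NH3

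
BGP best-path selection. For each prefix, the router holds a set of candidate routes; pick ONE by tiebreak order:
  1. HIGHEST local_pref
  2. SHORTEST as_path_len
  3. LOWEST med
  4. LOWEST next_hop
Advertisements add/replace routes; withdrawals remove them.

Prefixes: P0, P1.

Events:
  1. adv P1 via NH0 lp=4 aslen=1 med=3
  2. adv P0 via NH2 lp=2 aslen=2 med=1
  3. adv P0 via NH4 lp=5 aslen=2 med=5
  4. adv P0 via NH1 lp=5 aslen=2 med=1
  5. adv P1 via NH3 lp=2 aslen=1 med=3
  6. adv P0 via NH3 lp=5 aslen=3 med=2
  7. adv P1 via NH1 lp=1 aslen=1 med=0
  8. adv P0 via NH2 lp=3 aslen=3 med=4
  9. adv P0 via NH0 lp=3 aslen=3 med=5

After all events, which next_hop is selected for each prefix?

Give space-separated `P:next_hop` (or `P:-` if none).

Answer: P0:NH1 P1:NH0

Derivation:
Op 1: best P0=- P1=NH0
Op 2: best P0=NH2 P1=NH0
Op 3: best P0=NH4 P1=NH0
Op 4: best P0=NH1 P1=NH0
Op 5: best P0=NH1 P1=NH0
Op 6: best P0=NH1 P1=NH0
Op 7: best P0=NH1 P1=NH0
Op 8: best P0=NH1 P1=NH0
Op 9: best P0=NH1 P1=NH0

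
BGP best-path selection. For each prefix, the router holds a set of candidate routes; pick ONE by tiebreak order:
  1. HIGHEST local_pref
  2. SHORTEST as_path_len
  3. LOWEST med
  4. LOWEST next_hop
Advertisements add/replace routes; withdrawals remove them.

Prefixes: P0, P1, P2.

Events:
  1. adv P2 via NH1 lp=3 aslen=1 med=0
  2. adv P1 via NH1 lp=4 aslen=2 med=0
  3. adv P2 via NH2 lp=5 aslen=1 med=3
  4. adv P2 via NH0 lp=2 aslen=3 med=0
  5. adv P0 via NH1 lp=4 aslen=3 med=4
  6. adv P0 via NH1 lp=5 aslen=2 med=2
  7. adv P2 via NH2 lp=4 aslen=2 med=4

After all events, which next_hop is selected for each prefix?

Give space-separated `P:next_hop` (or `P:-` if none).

Answer: P0:NH1 P1:NH1 P2:NH2

Derivation:
Op 1: best P0=- P1=- P2=NH1
Op 2: best P0=- P1=NH1 P2=NH1
Op 3: best P0=- P1=NH1 P2=NH2
Op 4: best P0=- P1=NH1 P2=NH2
Op 5: best P0=NH1 P1=NH1 P2=NH2
Op 6: best P0=NH1 P1=NH1 P2=NH2
Op 7: best P0=NH1 P1=NH1 P2=NH2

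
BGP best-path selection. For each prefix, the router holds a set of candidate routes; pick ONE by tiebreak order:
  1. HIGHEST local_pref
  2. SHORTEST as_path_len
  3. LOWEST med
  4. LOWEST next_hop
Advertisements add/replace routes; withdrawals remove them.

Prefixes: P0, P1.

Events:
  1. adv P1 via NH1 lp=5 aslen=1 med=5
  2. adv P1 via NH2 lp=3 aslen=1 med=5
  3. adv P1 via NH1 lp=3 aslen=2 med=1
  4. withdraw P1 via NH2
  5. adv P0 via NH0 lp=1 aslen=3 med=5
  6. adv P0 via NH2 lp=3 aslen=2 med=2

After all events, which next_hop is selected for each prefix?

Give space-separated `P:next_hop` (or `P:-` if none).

Answer: P0:NH2 P1:NH1

Derivation:
Op 1: best P0=- P1=NH1
Op 2: best P0=- P1=NH1
Op 3: best P0=- P1=NH2
Op 4: best P0=- P1=NH1
Op 5: best P0=NH0 P1=NH1
Op 6: best P0=NH2 P1=NH1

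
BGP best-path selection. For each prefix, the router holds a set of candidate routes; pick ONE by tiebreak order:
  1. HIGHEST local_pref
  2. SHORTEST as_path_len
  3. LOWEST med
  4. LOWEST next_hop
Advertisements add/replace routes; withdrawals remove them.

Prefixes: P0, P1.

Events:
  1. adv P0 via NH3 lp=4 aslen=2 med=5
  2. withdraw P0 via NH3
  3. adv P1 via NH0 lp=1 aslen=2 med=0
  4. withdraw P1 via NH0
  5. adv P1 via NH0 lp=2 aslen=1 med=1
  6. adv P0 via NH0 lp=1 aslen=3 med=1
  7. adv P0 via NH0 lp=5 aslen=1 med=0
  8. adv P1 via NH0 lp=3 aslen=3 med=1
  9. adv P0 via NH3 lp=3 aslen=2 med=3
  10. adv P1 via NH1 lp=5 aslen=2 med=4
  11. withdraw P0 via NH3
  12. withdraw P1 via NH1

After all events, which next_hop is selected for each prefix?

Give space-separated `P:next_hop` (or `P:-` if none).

Op 1: best P0=NH3 P1=-
Op 2: best P0=- P1=-
Op 3: best P0=- P1=NH0
Op 4: best P0=- P1=-
Op 5: best P0=- P1=NH0
Op 6: best P0=NH0 P1=NH0
Op 7: best P0=NH0 P1=NH0
Op 8: best P0=NH0 P1=NH0
Op 9: best P0=NH0 P1=NH0
Op 10: best P0=NH0 P1=NH1
Op 11: best P0=NH0 P1=NH1
Op 12: best P0=NH0 P1=NH0

Answer: P0:NH0 P1:NH0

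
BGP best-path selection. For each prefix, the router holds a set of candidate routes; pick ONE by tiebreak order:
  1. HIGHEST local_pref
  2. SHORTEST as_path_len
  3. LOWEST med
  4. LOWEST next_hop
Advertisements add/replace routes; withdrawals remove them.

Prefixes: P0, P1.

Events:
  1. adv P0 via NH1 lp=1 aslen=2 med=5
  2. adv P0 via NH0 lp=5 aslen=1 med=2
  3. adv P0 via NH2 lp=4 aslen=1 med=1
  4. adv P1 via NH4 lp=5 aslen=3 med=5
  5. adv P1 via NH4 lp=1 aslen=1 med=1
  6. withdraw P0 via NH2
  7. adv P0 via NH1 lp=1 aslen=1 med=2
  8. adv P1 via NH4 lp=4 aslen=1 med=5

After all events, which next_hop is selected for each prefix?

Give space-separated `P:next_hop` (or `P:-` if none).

Op 1: best P0=NH1 P1=-
Op 2: best P0=NH0 P1=-
Op 3: best P0=NH0 P1=-
Op 4: best P0=NH0 P1=NH4
Op 5: best P0=NH0 P1=NH4
Op 6: best P0=NH0 P1=NH4
Op 7: best P0=NH0 P1=NH4
Op 8: best P0=NH0 P1=NH4

Answer: P0:NH0 P1:NH4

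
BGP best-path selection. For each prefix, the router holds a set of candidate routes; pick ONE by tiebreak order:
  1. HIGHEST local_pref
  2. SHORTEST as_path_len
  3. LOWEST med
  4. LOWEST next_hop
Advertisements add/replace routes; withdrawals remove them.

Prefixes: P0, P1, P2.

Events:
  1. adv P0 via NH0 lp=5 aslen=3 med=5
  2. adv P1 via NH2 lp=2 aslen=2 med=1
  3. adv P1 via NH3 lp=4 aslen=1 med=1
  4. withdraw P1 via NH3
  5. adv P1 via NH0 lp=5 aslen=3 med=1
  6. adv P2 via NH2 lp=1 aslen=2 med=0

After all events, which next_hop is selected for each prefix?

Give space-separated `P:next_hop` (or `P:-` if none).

Op 1: best P0=NH0 P1=- P2=-
Op 2: best P0=NH0 P1=NH2 P2=-
Op 3: best P0=NH0 P1=NH3 P2=-
Op 4: best P0=NH0 P1=NH2 P2=-
Op 5: best P0=NH0 P1=NH0 P2=-
Op 6: best P0=NH0 P1=NH0 P2=NH2

Answer: P0:NH0 P1:NH0 P2:NH2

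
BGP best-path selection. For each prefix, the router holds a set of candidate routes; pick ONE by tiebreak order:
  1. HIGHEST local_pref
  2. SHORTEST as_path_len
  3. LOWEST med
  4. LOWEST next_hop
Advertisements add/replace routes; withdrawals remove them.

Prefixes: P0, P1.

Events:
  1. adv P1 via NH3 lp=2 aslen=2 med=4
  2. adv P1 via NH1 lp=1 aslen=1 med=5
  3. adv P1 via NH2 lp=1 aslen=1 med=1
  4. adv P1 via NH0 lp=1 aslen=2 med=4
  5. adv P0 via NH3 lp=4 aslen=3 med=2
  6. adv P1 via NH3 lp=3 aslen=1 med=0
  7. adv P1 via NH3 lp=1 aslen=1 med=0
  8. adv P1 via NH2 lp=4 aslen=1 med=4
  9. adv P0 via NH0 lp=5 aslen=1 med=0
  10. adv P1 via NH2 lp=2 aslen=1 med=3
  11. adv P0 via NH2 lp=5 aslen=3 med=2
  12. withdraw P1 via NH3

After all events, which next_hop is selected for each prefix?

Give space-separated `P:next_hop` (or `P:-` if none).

Answer: P0:NH0 P1:NH2

Derivation:
Op 1: best P0=- P1=NH3
Op 2: best P0=- P1=NH3
Op 3: best P0=- P1=NH3
Op 4: best P0=- P1=NH3
Op 5: best P0=NH3 P1=NH3
Op 6: best P0=NH3 P1=NH3
Op 7: best P0=NH3 P1=NH3
Op 8: best P0=NH3 P1=NH2
Op 9: best P0=NH0 P1=NH2
Op 10: best P0=NH0 P1=NH2
Op 11: best P0=NH0 P1=NH2
Op 12: best P0=NH0 P1=NH2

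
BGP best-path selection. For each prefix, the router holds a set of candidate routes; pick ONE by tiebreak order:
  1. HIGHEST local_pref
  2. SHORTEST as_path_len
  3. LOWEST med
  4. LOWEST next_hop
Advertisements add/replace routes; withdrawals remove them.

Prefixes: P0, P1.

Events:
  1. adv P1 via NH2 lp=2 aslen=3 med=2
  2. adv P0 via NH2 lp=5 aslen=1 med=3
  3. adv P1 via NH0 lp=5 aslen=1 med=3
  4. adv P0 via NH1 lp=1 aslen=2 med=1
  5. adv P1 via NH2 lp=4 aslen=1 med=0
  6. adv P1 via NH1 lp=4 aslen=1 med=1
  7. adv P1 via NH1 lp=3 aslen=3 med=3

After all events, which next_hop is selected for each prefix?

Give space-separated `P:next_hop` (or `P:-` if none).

Op 1: best P0=- P1=NH2
Op 2: best P0=NH2 P1=NH2
Op 3: best P0=NH2 P1=NH0
Op 4: best P0=NH2 P1=NH0
Op 5: best P0=NH2 P1=NH0
Op 6: best P0=NH2 P1=NH0
Op 7: best P0=NH2 P1=NH0

Answer: P0:NH2 P1:NH0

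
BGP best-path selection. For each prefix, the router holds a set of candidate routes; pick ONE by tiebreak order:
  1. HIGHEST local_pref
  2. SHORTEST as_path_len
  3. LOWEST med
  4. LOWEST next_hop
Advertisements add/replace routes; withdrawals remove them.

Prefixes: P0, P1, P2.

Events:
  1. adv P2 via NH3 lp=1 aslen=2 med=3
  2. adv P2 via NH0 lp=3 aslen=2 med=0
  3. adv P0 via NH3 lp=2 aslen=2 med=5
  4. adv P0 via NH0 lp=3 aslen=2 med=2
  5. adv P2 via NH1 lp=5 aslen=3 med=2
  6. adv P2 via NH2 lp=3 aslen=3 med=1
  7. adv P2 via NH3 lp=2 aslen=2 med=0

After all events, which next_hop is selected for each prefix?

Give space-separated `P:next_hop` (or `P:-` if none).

Op 1: best P0=- P1=- P2=NH3
Op 2: best P0=- P1=- P2=NH0
Op 3: best P0=NH3 P1=- P2=NH0
Op 4: best P0=NH0 P1=- P2=NH0
Op 5: best P0=NH0 P1=- P2=NH1
Op 6: best P0=NH0 P1=- P2=NH1
Op 7: best P0=NH0 P1=- P2=NH1

Answer: P0:NH0 P1:- P2:NH1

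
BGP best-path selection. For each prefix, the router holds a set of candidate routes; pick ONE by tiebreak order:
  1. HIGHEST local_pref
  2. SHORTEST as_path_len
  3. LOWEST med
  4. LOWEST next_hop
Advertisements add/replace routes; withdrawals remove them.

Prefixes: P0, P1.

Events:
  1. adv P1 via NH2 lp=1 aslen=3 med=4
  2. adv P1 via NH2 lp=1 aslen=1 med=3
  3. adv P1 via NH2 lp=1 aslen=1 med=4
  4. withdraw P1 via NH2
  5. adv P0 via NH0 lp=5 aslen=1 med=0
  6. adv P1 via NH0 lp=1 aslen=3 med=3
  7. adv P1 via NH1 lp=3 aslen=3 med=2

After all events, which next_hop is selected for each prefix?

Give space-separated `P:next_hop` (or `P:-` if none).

Answer: P0:NH0 P1:NH1

Derivation:
Op 1: best P0=- P1=NH2
Op 2: best P0=- P1=NH2
Op 3: best P0=- P1=NH2
Op 4: best P0=- P1=-
Op 5: best P0=NH0 P1=-
Op 6: best P0=NH0 P1=NH0
Op 7: best P0=NH0 P1=NH1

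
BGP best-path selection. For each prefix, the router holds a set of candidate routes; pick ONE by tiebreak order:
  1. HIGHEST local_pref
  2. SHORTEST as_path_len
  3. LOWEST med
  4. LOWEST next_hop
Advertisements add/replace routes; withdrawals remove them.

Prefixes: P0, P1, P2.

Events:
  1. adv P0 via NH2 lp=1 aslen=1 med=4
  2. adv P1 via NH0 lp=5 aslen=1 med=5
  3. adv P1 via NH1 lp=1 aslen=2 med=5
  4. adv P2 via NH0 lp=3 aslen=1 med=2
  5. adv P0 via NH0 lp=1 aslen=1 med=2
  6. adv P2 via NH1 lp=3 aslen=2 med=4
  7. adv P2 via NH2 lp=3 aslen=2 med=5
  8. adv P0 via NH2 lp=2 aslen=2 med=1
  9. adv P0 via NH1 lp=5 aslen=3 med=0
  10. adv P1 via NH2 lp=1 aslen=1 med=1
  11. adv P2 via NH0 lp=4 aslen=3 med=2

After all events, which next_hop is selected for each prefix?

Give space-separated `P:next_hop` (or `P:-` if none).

Op 1: best P0=NH2 P1=- P2=-
Op 2: best P0=NH2 P1=NH0 P2=-
Op 3: best P0=NH2 P1=NH0 P2=-
Op 4: best P0=NH2 P1=NH0 P2=NH0
Op 5: best P0=NH0 P1=NH0 P2=NH0
Op 6: best P0=NH0 P1=NH0 P2=NH0
Op 7: best P0=NH0 P1=NH0 P2=NH0
Op 8: best P0=NH2 P1=NH0 P2=NH0
Op 9: best P0=NH1 P1=NH0 P2=NH0
Op 10: best P0=NH1 P1=NH0 P2=NH0
Op 11: best P0=NH1 P1=NH0 P2=NH0

Answer: P0:NH1 P1:NH0 P2:NH0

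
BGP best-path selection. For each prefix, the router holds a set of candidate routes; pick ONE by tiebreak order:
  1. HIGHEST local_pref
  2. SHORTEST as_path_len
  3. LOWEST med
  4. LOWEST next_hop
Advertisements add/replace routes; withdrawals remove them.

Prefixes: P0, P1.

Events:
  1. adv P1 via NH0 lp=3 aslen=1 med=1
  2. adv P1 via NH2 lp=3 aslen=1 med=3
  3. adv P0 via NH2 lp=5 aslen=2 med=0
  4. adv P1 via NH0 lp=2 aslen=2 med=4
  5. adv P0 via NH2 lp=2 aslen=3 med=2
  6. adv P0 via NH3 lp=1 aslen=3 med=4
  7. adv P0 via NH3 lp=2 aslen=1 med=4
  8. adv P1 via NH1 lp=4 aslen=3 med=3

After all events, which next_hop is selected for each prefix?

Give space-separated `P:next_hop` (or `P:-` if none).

Answer: P0:NH3 P1:NH1

Derivation:
Op 1: best P0=- P1=NH0
Op 2: best P0=- P1=NH0
Op 3: best P0=NH2 P1=NH0
Op 4: best P0=NH2 P1=NH2
Op 5: best P0=NH2 P1=NH2
Op 6: best P0=NH2 P1=NH2
Op 7: best P0=NH3 P1=NH2
Op 8: best P0=NH3 P1=NH1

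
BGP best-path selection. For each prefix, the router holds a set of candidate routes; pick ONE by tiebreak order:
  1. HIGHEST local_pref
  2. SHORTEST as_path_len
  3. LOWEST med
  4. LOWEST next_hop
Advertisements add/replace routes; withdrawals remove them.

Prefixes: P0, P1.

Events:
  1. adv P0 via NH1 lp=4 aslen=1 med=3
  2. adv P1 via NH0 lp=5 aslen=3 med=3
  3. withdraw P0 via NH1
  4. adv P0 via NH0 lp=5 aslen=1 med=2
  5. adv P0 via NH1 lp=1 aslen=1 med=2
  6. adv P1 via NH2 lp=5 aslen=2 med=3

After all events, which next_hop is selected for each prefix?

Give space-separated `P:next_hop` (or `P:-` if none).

Answer: P0:NH0 P1:NH2

Derivation:
Op 1: best P0=NH1 P1=-
Op 2: best P0=NH1 P1=NH0
Op 3: best P0=- P1=NH0
Op 4: best P0=NH0 P1=NH0
Op 5: best P0=NH0 P1=NH0
Op 6: best P0=NH0 P1=NH2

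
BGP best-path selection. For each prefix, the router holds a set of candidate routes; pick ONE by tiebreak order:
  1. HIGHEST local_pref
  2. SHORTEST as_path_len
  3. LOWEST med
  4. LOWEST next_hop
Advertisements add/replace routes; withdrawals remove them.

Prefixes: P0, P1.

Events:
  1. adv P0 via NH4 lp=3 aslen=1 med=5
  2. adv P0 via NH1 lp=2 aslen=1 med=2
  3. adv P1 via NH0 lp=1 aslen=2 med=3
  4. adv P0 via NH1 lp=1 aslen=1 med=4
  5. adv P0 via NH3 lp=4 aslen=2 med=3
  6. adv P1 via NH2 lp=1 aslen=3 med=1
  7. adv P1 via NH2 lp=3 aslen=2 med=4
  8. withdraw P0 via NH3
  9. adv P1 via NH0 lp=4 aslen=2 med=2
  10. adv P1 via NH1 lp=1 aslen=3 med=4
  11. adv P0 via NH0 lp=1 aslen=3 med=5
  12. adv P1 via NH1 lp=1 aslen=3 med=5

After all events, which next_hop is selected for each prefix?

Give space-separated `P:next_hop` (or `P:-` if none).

Answer: P0:NH4 P1:NH0

Derivation:
Op 1: best P0=NH4 P1=-
Op 2: best P0=NH4 P1=-
Op 3: best P0=NH4 P1=NH0
Op 4: best P0=NH4 P1=NH0
Op 5: best P0=NH3 P1=NH0
Op 6: best P0=NH3 P1=NH0
Op 7: best P0=NH3 P1=NH2
Op 8: best P0=NH4 P1=NH2
Op 9: best P0=NH4 P1=NH0
Op 10: best P0=NH4 P1=NH0
Op 11: best P0=NH4 P1=NH0
Op 12: best P0=NH4 P1=NH0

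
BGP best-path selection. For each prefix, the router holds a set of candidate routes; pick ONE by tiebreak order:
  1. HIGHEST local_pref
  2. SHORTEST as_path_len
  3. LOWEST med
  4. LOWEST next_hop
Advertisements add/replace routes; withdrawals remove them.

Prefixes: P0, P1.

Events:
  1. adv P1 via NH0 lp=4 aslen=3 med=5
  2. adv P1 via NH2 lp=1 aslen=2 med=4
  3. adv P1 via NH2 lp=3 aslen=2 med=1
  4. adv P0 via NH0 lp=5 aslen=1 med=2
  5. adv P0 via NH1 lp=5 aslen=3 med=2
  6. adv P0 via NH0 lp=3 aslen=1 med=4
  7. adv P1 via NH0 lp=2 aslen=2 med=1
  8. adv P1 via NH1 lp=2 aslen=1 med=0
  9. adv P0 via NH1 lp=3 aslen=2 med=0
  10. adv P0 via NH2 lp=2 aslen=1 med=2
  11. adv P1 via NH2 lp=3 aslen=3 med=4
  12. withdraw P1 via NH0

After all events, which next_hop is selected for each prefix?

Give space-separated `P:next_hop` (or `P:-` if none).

Op 1: best P0=- P1=NH0
Op 2: best P0=- P1=NH0
Op 3: best P0=- P1=NH0
Op 4: best P0=NH0 P1=NH0
Op 5: best P0=NH0 P1=NH0
Op 6: best P0=NH1 P1=NH0
Op 7: best P0=NH1 P1=NH2
Op 8: best P0=NH1 P1=NH2
Op 9: best P0=NH0 P1=NH2
Op 10: best P0=NH0 P1=NH2
Op 11: best P0=NH0 P1=NH2
Op 12: best P0=NH0 P1=NH2

Answer: P0:NH0 P1:NH2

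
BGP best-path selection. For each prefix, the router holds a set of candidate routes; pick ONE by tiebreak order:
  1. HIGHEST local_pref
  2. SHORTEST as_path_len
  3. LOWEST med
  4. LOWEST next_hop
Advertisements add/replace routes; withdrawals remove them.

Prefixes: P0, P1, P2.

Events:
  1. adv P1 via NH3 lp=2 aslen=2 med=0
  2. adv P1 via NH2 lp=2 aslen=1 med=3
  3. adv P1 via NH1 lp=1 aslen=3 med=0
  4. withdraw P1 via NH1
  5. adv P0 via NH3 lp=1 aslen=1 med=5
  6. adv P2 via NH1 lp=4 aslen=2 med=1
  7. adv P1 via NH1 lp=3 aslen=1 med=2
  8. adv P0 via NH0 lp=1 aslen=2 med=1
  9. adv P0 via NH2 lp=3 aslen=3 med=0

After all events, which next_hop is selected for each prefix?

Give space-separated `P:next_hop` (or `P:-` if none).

Answer: P0:NH2 P1:NH1 P2:NH1

Derivation:
Op 1: best P0=- P1=NH3 P2=-
Op 2: best P0=- P1=NH2 P2=-
Op 3: best P0=- P1=NH2 P2=-
Op 4: best P0=- P1=NH2 P2=-
Op 5: best P0=NH3 P1=NH2 P2=-
Op 6: best P0=NH3 P1=NH2 P2=NH1
Op 7: best P0=NH3 P1=NH1 P2=NH1
Op 8: best P0=NH3 P1=NH1 P2=NH1
Op 9: best P0=NH2 P1=NH1 P2=NH1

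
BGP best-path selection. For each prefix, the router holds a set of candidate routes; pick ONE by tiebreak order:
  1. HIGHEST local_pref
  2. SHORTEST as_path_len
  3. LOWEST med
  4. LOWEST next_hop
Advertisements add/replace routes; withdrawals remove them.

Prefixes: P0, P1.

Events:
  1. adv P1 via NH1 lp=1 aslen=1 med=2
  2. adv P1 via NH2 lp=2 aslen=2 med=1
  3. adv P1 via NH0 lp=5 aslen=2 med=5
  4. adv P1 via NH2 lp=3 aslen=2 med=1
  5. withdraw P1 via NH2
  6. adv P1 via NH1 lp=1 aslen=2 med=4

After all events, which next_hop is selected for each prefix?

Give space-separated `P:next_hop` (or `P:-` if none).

Answer: P0:- P1:NH0

Derivation:
Op 1: best P0=- P1=NH1
Op 2: best P0=- P1=NH2
Op 3: best P0=- P1=NH0
Op 4: best P0=- P1=NH0
Op 5: best P0=- P1=NH0
Op 6: best P0=- P1=NH0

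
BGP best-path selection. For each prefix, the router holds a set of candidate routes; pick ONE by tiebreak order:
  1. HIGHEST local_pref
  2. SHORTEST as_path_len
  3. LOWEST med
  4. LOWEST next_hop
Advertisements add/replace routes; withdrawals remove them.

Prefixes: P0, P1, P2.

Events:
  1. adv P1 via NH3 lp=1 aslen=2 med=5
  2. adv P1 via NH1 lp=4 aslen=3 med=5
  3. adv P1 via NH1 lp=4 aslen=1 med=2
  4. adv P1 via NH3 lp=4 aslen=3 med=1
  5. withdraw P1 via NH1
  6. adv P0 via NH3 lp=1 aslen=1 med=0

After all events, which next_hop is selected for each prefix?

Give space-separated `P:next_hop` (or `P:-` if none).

Answer: P0:NH3 P1:NH3 P2:-

Derivation:
Op 1: best P0=- P1=NH3 P2=-
Op 2: best P0=- P1=NH1 P2=-
Op 3: best P0=- P1=NH1 P2=-
Op 4: best P0=- P1=NH1 P2=-
Op 5: best P0=- P1=NH3 P2=-
Op 6: best P0=NH3 P1=NH3 P2=-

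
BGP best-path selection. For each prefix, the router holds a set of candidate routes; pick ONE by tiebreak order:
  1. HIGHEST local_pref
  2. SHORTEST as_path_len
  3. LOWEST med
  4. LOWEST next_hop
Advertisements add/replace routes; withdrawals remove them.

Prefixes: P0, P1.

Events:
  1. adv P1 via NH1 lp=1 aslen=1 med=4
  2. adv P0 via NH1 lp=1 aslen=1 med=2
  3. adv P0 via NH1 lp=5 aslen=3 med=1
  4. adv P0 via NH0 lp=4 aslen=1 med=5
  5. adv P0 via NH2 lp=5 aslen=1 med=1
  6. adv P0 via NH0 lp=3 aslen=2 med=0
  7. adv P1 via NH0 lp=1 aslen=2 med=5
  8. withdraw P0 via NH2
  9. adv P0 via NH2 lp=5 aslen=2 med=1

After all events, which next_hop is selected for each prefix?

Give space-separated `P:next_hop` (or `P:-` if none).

Answer: P0:NH2 P1:NH1

Derivation:
Op 1: best P0=- P1=NH1
Op 2: best P0=NH1 P1=NH1
Op 3: best P0=NH1 P1=NH1
Op 4: best P0=NH1 P1=NH1
Op 5: best P0=NH2 P1=NH1
Op 6: best P0=NH2 P1=NH1
Op 7: best P0=NH2 P1=NH1
Op 8: best P0=NH1 P1=NH1
Op 9: best P0=NH2 P1=NH1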